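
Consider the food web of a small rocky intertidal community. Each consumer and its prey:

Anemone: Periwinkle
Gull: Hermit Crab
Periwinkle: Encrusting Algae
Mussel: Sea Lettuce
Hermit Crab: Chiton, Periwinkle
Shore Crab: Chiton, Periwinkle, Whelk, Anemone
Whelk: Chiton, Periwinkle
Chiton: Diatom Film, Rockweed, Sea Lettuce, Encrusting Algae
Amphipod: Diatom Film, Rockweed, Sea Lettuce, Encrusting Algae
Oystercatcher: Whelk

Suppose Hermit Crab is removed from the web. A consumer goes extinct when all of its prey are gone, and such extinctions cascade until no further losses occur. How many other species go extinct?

Remove Hermit Crab.
Round 1: Gull (all prey gone) → extinct.
No further losses. Total secondary extinctions: 1.

1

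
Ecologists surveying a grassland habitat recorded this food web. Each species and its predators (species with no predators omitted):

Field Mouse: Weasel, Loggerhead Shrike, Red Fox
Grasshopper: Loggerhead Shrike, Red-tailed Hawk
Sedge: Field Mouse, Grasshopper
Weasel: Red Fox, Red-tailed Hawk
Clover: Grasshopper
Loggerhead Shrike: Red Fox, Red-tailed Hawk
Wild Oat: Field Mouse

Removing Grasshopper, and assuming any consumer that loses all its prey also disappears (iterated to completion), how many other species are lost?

Remove Grasshopper.
Every predator of it retains at least one other prey: Loggerhead Shrike still has Field Mouse; Red-tailed Hawk still has Weasel, Loggerhead Shrike.
No consumer loses all prey, so no secondary extinctions occur.

0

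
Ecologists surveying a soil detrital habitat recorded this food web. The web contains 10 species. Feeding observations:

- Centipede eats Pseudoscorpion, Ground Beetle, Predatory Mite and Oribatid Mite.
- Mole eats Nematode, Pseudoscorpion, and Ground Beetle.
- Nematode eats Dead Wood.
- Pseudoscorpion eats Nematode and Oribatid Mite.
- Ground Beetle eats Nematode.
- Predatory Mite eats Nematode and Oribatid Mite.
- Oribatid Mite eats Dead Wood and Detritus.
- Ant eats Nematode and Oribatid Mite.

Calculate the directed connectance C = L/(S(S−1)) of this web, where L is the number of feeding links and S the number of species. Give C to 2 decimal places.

C = 0.19

The web has S = 10 species and L = 17 feeding links.
C = L / (S(S−1)) = 17 / 90 = 0.1889 ≈ 0.19.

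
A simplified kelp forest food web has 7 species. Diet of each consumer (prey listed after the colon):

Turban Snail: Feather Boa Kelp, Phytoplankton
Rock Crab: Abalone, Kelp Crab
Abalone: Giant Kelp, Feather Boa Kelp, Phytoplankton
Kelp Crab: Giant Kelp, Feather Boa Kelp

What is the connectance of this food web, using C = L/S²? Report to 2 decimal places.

C = 0.18

The web has S = 7 species and L = 9 feeding links.
C = L / S² = 9 / 49 = 0.1837 ≈ 0.18.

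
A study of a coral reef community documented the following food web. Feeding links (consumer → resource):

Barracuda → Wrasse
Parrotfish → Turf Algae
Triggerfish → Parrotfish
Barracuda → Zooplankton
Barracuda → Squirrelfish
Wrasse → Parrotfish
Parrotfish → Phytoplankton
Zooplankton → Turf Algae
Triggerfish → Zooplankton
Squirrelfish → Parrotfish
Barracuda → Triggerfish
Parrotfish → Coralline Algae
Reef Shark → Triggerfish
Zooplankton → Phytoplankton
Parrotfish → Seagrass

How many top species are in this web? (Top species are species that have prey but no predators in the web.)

Top species (has prey, but nothing eats it): Reef Shark, Barracuda.
Count: 2.

2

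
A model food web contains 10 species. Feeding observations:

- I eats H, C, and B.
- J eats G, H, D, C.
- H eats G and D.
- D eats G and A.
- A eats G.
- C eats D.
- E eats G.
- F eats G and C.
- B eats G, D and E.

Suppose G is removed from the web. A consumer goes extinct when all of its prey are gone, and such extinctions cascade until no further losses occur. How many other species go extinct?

Remove G.
Round 1: E (all prey gone), A (all prey gone) → extinct.
Round 2: D (all prey gone) → extinct.
Round 3: B (all prey gone), C (all prey gone), H (all prey gone) → extinct.
Round 4: J (all prey gone), I (all prey gone), F (all prey gone) → extinct.
No further losses. Total secondary extinctions: 9.

9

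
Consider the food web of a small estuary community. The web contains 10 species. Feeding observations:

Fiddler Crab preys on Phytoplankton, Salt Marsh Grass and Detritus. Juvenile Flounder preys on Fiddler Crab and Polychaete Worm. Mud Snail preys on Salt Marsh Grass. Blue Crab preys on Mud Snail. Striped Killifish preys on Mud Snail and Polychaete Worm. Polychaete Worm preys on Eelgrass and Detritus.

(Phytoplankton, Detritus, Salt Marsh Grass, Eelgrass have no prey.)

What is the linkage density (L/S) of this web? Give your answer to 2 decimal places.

There are L = 11 links among S = 10 species.
L/S = 11/10 = 1.1000 ≈ 1.10.

L/S = 1.10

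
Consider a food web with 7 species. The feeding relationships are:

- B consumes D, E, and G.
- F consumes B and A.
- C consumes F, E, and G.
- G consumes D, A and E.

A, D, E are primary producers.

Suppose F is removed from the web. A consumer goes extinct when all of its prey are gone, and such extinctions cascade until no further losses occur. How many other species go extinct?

0

Remove F.
Every predator of it retains at least one other prey: C still has E, G.
No consumer loses all prey, so no secondary extinctions occur.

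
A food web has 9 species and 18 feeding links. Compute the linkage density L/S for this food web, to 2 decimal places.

There are L = 18 links among S = 9 species.
L/S = 18/9 = 2.0000 ≈ 2.00.

L/S = 2.00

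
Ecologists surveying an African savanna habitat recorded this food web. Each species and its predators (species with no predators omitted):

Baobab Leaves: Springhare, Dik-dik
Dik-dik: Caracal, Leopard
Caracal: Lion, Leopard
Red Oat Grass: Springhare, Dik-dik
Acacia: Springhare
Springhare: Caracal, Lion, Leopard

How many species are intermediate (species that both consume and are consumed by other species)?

Intermediate species (has both prey and predators): Springhare, Dik-dik, Caracal.
Count: 3.

3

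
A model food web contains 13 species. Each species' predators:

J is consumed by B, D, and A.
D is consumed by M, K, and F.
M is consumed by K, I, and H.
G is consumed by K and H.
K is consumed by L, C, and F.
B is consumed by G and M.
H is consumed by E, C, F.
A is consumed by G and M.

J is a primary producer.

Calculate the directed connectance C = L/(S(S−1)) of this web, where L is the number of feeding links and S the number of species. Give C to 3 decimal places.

C = 0.135

The web has S = 13 species and L = 21 feeding links.
C = L / (S(S−1)) = 21 / 156 = 0.1346 ≈ 0.135.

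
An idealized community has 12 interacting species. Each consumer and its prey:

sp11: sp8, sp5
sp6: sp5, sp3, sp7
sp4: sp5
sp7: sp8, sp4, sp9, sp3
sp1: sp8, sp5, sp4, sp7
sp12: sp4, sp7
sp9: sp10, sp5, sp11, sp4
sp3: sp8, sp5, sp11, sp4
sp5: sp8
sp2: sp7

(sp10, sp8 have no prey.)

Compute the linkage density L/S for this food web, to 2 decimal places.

There are L = 26 links among S = 12 species.
L/S = 26/12 = 2.1667 ≈ 2.17.

L/S = 2.17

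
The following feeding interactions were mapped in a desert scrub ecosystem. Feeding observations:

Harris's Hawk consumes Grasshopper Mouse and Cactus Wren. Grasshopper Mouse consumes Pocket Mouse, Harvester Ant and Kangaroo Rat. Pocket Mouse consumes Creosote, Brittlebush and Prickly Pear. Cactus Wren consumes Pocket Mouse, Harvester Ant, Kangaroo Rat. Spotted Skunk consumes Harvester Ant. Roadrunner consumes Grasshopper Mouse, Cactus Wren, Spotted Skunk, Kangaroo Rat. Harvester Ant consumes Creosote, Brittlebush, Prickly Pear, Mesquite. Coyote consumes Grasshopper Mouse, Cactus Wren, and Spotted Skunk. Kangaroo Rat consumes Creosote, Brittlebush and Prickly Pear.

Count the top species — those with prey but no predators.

3

Top species (has prey, but nothing eats it): Coyote, Roadrunner, Harris's Hawk.
Count: 3.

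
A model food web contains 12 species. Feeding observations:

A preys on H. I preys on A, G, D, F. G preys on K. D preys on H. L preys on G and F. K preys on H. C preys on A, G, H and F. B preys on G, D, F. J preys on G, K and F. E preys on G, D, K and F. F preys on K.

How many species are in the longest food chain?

One longest chain: H → K → G → J.
It has 4 species and 3 links.

4 species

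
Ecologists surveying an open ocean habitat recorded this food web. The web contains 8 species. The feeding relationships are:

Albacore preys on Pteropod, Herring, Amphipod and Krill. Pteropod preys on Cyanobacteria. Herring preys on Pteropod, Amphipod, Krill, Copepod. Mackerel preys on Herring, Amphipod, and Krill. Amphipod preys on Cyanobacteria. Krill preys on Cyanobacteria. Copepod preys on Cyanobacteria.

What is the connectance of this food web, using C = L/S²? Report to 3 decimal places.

The web has S = 8 species and L = 15 feeding links.
C = L / S² = 15 / 64 = 0.2344 ≈ 0.234.

C = 0.234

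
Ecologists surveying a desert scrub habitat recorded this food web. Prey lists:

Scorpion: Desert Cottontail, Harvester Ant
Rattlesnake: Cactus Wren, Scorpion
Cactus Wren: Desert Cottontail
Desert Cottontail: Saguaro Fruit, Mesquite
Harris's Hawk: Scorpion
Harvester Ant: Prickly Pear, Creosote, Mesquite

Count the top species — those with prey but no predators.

2

Top species (has prey, but nothing eats it): Harris's Hawk, Rattlesnake.
Count: 2.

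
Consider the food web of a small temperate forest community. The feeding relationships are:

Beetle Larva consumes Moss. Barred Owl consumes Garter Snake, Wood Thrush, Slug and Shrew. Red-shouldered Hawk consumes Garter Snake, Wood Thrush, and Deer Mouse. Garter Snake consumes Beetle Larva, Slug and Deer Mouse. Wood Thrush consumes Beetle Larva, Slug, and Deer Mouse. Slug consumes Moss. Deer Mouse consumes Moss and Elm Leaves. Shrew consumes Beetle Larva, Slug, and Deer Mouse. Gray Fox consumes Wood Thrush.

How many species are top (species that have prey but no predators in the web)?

3

Top species (has prey, but nothing eats it): Gray Fox, Red-shouldered Hawk, Barred Owl.
Count: 3.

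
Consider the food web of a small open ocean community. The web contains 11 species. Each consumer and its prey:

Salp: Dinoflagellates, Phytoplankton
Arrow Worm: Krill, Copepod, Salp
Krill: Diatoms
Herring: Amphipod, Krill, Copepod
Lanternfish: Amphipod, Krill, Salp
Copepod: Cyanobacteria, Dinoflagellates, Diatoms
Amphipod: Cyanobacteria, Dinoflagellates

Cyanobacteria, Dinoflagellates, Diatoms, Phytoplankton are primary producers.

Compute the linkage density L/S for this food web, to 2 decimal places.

There are L = 17 links among S = 11 species.
L/S = 17/11 = 1.5455 ≈ 1.55.

L/S = 1.55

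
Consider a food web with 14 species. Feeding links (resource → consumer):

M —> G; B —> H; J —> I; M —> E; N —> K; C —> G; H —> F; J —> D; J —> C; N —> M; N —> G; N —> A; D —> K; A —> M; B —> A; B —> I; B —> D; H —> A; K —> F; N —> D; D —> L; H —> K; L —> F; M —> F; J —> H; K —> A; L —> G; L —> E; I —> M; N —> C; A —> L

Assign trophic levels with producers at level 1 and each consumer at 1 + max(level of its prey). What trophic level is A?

B is a producer → level 1.
H eats B (level 1); other prey at levels: J 1 → level 2.
K eats H (level 2); other prey at levels: N 1, D 2 → level 3.
A eats K (level 3); other prey at levels: B 1, N 1, H 2 → level 4.

Trophic level 4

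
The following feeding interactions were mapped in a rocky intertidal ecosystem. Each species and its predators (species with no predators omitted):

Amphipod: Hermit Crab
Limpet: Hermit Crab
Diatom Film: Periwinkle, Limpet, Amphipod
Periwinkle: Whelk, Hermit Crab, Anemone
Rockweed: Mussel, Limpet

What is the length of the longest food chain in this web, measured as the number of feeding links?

One longest chain: Diatom Film → Periwinkle → Whelk.
It has 3 species and 2 links.

2 links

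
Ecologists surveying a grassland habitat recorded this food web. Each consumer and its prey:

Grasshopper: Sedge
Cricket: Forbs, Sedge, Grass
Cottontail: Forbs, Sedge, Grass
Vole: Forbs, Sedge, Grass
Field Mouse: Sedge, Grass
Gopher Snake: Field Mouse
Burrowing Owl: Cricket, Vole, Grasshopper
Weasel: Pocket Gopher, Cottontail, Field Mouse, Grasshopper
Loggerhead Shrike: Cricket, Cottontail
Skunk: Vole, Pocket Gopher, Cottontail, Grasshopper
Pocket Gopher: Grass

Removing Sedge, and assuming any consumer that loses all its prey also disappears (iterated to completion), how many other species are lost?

Remove Sedge.
Round 1: Grasshopper (all prey gone) → extinct.
No further losses. Total secondary extinctions: 1.

1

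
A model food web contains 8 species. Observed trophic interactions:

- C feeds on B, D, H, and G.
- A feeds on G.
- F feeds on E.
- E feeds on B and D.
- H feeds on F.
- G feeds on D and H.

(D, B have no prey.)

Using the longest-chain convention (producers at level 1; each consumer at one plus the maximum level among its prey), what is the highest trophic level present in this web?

Producers (level 1): D, B.
D → E → F → H → G → A gives A level 6.
No species has a prey at level 6, so no species reaches level 7.

6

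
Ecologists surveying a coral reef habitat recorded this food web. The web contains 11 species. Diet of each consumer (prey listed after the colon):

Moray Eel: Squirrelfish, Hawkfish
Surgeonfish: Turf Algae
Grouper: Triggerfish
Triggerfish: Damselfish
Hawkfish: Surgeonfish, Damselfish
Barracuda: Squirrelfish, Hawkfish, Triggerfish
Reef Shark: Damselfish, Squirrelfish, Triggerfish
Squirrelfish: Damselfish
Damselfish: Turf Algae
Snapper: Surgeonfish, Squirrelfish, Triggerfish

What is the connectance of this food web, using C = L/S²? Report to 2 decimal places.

The web has S = 11 species and L = 18 feeding links.
C = L / S² = 18 / 121 = 0.1488 ≈ 0.15.

C = 0.15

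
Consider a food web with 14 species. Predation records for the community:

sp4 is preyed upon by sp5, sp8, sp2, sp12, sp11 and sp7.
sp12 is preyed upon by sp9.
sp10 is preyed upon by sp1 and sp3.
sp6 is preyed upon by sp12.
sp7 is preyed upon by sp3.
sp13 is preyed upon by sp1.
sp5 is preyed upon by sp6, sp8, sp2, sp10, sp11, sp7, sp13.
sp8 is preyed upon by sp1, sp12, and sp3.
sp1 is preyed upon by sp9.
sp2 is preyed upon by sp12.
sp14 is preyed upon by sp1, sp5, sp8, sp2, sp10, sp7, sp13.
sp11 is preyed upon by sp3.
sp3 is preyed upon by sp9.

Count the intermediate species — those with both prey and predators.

11

Intermediate species (has both prey and predators): sp5, sp10, sp8, sp6, sp11, sp13, sp7, sp2, sp3, sp1, sp12.
Count: 11.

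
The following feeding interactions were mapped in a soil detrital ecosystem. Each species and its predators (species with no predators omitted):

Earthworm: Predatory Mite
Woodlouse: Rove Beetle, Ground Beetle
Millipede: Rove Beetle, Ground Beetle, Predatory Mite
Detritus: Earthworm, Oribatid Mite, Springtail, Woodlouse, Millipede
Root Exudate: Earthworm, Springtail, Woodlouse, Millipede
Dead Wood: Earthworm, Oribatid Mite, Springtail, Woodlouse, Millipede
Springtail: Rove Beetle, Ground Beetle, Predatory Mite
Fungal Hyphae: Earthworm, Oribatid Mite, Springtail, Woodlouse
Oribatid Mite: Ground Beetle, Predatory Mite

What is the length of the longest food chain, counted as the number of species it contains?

3 species

One longest chain: Root Exudate → Millipede → Rove Beetle.
It has 3 species and 2 links.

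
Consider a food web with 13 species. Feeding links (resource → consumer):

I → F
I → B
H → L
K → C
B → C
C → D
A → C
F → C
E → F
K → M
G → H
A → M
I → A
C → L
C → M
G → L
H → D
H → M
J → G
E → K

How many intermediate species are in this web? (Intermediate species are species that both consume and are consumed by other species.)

7

Intermediate species (has both prey and predators): K, B, F, G, A, H, C.
Count: 7.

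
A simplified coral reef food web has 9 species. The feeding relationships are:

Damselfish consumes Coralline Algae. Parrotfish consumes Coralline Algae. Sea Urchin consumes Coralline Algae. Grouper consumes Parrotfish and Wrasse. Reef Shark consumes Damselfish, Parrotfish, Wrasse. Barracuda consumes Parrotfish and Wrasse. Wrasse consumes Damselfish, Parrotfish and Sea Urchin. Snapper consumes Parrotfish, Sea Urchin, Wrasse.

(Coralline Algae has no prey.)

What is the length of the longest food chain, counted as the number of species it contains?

One longest chain: Coralline Algae → Sea Urchin → Wrasse → Barracuda.
It has 4 species and 3 links.

4 species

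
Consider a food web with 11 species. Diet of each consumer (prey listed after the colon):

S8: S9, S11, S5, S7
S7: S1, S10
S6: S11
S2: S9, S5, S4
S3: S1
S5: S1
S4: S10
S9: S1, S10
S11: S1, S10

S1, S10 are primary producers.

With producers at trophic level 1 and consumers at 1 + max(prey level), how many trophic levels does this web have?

3

Producers (level 1): S1, S10.
S1 → S11 → S6 gives S6 level 3.
No species has a prey at level 3, so no species reaches level 4.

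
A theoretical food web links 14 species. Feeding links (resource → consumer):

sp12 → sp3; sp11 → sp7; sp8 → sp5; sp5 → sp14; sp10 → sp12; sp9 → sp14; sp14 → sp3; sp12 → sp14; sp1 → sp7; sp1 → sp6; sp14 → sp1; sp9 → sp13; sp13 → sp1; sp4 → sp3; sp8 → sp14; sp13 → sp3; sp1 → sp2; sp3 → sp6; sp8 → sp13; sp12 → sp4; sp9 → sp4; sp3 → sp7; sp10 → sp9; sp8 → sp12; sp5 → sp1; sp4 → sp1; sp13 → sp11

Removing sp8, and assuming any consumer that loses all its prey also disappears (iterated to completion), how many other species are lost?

Remove sp8.
Round 1: sp5 (all prey gone) → extinct.
No further losses. Total secondary extinctions: 1.

1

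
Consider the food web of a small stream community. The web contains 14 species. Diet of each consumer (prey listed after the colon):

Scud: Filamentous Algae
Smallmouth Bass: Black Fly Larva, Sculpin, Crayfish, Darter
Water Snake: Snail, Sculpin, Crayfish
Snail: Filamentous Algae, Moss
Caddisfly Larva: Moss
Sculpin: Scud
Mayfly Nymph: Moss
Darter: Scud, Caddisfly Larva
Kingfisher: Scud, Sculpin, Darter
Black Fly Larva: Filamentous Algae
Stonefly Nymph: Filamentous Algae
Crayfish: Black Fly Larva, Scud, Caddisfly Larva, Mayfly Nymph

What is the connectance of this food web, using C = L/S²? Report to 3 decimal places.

C = 0.122

The web has S = 14 species and L = 24 feeding links.
C = L / S² = 24 / 196 = 0.1224 ≈ 0.122.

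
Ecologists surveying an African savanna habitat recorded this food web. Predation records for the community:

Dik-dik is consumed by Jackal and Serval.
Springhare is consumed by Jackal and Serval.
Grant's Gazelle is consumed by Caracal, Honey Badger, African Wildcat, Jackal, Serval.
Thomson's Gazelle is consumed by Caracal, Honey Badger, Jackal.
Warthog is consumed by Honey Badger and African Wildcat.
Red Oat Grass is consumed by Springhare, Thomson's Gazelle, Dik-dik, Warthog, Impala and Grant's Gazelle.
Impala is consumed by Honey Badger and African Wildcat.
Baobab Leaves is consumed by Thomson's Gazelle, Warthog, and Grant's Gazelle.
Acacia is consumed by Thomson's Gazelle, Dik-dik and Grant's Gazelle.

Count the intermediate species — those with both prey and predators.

Intermediate species (has both prey and predators): Warthog, Dik-dik, Impala, Thomson's Gazelle, Grant's Gazelle, Springhare.
Count: 6.

6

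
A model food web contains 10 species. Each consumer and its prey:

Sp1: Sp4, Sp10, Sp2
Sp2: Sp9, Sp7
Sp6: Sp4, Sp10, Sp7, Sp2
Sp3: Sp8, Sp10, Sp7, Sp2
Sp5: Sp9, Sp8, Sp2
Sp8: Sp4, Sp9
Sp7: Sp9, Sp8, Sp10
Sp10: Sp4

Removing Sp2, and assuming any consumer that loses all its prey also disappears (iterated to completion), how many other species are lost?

Remove Sp2.
Every predator of it retains at least one other prey: Sp1 still has Sp4, Sp10; Sp3 still has Sp8, Sp10, Sp7; Sp6 still has Sp4, Sp10, Sp7; Sp5 still has Sp9, Sp8.
No consumer loses all prey, so no secondary extinctions occur.

0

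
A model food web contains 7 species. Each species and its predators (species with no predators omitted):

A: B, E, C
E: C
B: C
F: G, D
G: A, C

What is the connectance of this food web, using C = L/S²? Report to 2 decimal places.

C = 0.18

The web has S = 7 species and L = 9 feeding links.
C = L / S² = 9 / 49 = 0.1837 ≈ 0.18.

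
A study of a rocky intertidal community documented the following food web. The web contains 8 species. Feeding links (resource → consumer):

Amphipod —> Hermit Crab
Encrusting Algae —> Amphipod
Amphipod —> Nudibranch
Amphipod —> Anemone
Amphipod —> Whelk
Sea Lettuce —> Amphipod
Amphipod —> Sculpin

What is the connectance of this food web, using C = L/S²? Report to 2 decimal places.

C = 0.11

The web has S = 8 species and L = 7 feeding links.
C = L / S² = 7 / 64 = 0.1094 ≈ 0.11.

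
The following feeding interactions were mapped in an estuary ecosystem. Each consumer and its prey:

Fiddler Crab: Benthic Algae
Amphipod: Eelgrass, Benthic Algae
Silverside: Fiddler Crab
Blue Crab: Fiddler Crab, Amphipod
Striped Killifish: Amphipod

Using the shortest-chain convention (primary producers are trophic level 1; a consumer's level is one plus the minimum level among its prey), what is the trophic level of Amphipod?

Eelgrass is a producer → level 1.
Amphipod eats Eelgrass → level 2.

Trophic level 2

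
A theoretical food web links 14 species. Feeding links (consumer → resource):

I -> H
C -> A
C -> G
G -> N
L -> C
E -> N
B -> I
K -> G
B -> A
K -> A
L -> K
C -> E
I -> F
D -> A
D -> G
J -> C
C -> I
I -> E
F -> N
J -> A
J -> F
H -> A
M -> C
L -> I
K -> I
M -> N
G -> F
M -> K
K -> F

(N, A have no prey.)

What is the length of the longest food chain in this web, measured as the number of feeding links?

4 links

One longest chain: A → H → I → K → M.
It has 5 species and 4 links.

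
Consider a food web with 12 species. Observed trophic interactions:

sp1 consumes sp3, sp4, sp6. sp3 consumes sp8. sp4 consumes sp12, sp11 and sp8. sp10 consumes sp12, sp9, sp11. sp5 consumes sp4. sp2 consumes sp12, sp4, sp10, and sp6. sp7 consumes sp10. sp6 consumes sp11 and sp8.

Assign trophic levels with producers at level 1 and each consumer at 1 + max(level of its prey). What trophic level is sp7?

sp11 is a producer → level 1.
sp10 eats sp11 (level 1); other prey at levels: sp12 1, sp9 1 → level 2.
sp7 eats sp10 → level 3.

Trophic level 3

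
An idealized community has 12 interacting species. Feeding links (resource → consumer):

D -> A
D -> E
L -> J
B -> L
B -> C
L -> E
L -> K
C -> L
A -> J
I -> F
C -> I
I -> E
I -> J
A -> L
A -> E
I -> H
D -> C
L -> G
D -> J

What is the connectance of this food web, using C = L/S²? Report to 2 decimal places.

The web has S = 12 species and L = 19 feeding links.
C = L / S² = 19 / 144 = 0.1319 ≈ 0.13.

C = 0.13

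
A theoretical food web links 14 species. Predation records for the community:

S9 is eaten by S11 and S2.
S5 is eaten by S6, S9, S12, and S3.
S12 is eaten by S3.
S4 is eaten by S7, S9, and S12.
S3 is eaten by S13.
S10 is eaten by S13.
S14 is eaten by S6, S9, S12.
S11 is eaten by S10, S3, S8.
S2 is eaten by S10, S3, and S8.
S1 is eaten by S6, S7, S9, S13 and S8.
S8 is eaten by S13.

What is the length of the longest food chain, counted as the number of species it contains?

5 species

One longest chain: S1 → S9 → S11 → S10 → S13.
It has 5 species and 4 links.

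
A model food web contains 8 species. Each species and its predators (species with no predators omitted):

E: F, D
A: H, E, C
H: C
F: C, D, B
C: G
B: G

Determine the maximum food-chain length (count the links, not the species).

4 links

One longest chain: A → E → F → C → G.
It has 5 species and 4 links.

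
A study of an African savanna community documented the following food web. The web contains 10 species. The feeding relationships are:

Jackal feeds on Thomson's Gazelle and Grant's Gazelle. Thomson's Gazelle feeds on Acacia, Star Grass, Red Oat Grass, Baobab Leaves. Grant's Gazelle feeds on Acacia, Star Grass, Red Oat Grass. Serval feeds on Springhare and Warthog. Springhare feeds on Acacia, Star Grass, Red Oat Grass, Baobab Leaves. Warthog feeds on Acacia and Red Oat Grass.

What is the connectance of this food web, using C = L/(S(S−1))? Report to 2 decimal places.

The web has S = 10 species and L = 17 feeding links.
C = L / (S(S−1)) = 17 / 90 = 0.1889 ≈ 0.19.

C = 0.19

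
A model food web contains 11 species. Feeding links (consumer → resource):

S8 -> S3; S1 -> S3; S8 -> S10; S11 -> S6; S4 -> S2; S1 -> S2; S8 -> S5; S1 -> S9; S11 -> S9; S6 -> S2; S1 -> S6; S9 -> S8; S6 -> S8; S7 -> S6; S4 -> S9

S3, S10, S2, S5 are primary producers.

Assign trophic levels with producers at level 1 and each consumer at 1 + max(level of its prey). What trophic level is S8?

S3 is a producer → level 1.
S8 eats S3 (level 1); other prey at levels: S10 1, S5 1 → level 2.

Trophic level 2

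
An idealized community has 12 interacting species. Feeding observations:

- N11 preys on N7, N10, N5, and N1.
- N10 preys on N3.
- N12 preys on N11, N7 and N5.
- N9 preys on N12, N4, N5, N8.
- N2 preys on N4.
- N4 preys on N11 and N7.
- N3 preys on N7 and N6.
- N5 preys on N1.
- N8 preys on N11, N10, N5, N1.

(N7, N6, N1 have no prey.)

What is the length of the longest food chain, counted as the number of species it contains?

One longest chain: N7 → N3 → N10 → N11 → N4 → N9.
It has 6 species and 5 links.

6 species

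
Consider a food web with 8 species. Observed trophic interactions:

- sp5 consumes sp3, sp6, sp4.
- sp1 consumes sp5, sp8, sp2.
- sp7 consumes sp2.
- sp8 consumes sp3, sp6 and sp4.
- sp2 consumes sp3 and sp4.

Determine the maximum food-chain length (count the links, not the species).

2 links

One longest chain: sp6 → sp8 → sp1.
It has 3 species and 2 links.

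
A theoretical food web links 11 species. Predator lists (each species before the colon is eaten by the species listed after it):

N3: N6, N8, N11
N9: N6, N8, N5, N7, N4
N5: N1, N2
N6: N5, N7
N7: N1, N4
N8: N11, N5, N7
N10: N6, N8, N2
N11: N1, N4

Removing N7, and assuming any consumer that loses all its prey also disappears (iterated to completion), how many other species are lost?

Remove N7.
Every predator of it retains at least one other prey: N1 still has N11, N5; N4 still has N9, N11.
No consumer loses all prey, so no secondary extinctions occur.

0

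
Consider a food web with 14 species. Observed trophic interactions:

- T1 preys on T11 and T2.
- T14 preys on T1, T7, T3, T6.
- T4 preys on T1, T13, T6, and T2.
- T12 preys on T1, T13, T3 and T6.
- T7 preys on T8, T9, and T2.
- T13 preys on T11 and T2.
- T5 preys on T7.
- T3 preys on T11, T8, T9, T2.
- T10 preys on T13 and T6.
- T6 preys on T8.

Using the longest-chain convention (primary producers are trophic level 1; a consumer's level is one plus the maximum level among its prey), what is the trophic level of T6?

Trophic level 2

T8 is a producer → level 1.
T6 eats T8 → level 2.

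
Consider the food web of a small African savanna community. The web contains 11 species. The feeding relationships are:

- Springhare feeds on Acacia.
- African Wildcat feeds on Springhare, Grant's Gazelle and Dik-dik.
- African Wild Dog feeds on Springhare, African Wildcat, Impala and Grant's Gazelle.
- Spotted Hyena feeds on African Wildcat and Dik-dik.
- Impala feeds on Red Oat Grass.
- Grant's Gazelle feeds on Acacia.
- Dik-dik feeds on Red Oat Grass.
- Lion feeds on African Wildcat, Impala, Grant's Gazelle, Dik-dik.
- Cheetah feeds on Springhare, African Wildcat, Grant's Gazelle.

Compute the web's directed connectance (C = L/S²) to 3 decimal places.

C = 0.165

The web has S = 11 species and L = 20 feeding links.
C = L / S² = 20 / 121 = 0.1653 ≈ 0.165.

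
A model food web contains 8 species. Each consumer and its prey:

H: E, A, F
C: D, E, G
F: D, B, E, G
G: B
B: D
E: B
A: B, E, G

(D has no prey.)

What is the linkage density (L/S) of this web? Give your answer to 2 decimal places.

L/S = 2.00

There are L = 16 links among S = 8 species.
L/S = 16/8 = 2.0000 ≈ 2.00.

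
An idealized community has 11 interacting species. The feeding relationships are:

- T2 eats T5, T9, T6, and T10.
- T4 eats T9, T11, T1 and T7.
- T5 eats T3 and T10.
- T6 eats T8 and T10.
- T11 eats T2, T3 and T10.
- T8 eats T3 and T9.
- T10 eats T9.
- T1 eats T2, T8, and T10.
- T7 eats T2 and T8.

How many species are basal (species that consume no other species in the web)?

2

Basal species (no prey listed): T3, T9.
Count: 2.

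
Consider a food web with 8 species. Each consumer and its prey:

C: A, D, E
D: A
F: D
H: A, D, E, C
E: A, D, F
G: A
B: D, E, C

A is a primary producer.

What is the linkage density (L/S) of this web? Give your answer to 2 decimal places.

L/S = 2.00

There are L = 16 links among S = 8 species.
L/S = 16/8 = 2.0000 ≈ 2.00.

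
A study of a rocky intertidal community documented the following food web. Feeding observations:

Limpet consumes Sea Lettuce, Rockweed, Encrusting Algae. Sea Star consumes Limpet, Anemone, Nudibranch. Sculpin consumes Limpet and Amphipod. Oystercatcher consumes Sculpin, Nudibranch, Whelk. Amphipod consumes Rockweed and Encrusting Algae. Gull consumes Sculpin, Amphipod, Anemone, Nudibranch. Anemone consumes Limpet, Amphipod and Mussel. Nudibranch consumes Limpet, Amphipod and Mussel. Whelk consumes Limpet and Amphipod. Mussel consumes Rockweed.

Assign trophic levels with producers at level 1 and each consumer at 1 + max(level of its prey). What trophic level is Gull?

Trophic level 4

Rockweed is a producer → level 1.
Limpet eats Rockweed (level 1); other prey at levels: Sea Lettuce 1, Encrusting Algae 1 → level 2.
Anemone eats Limpet (level 2); other prey at levels: Mussel 2, Amphipod 2 → level 3.
Gull eats Anemone (level 3); other prey at levels: Amphipod 2, Sculpin 3, Nudibranch 3 → level 4.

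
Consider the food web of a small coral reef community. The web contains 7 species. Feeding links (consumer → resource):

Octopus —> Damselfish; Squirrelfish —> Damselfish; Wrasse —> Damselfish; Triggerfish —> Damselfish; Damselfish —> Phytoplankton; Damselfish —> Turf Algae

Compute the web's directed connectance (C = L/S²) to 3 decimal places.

The web has S = 7 species and L = 6 feeding links.
C = L / S² = 6 / 49 = 0.1224 ≈ 0.122.

C = 0.122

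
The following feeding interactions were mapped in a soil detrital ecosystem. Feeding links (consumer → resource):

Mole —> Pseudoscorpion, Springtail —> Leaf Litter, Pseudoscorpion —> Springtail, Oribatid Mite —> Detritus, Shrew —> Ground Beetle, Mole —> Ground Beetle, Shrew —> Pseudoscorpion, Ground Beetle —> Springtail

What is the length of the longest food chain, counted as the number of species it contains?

One longest chain: Leaf Litter → Springtail → Pseudoscorpion → Mole.
It has 4 species and 3 links.

4 species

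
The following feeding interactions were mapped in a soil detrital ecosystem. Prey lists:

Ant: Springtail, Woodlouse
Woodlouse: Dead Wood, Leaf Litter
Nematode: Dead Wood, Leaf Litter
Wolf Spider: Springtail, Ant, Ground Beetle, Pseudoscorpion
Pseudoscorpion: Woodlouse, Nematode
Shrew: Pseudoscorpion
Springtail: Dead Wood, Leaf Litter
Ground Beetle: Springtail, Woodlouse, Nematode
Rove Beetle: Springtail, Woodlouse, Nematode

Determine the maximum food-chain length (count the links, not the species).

One longest chain: Dead Wood → Woodlouse → Pseudoscorpion → Wolf Spider.
It has 4 species and 3 links.

3 links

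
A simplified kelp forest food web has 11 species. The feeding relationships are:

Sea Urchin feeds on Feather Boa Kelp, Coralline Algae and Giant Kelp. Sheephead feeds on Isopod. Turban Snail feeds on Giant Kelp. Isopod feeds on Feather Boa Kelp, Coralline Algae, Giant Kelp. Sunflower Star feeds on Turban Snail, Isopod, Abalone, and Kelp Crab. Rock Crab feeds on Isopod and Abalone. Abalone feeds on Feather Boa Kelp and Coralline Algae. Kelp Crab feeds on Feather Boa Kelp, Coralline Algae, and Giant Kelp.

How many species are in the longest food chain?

One longest chain: Giant Kelp → Kelp Crab → Sunflower Star.
It has 3 species and 2 links.

3 species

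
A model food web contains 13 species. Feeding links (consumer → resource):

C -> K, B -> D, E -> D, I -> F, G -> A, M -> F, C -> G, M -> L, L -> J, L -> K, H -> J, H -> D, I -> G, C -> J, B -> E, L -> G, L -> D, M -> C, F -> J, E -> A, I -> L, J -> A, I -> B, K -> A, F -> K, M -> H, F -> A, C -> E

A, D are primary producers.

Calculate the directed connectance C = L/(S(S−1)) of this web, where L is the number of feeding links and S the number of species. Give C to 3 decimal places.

C = 0.179

The web has S = 13 species and L = 28 feeding links.
C = L / (S(S−1)) = 28 / 156 = 0.1795 ≈ 0.179.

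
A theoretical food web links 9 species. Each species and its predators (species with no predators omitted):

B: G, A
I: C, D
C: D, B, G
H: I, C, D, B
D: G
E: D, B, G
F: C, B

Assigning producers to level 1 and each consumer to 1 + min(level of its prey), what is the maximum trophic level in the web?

3

Producers (level 1): H, E, F.
Following each consumer down to its lowest-level prey: H → B → A (levels 1 through 3).
All prey of A (B 2) are at level 2 or above, so A is at level 1 + 2 = 3.
Every consumer has at least one prey at level 2 or below, so none exceeds level 3.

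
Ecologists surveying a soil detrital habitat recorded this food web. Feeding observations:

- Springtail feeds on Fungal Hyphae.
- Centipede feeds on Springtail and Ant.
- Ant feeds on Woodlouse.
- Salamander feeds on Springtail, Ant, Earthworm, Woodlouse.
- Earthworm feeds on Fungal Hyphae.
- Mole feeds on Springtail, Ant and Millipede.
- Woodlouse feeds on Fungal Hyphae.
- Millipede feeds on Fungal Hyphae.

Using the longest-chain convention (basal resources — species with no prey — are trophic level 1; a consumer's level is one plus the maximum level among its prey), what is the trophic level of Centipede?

Trophic level 4

Fungal Hyphae has no prey (basal) → level 1.
Woodlouse eats Fungal Hyphae → level 2.
Ant eats Woodlouse → level 3.
Centipede eats Ant (level 3); other prey at levels: Springtail 2 → level 4.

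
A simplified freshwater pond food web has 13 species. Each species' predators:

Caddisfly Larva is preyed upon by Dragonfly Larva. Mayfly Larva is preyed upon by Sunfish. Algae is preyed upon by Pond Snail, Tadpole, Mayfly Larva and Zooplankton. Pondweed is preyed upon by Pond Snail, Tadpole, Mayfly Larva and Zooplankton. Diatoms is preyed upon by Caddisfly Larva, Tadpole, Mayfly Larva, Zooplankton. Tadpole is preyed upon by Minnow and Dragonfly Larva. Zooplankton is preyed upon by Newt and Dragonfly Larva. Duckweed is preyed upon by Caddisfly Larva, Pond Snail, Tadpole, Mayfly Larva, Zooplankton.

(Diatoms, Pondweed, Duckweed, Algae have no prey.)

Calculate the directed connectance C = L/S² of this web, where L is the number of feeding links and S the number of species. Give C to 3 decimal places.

The web has S = 13 species and L = 23 feeding links.
C = L / S² = 23 / 169 = 0.1361 ≈ 0.136.

C = 0.136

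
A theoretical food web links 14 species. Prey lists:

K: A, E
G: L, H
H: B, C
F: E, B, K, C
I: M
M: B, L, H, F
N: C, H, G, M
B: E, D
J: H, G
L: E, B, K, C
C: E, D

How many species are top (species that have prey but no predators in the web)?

Top species (has prey, but nothing eats it): N, J, I.
Count: 3.

3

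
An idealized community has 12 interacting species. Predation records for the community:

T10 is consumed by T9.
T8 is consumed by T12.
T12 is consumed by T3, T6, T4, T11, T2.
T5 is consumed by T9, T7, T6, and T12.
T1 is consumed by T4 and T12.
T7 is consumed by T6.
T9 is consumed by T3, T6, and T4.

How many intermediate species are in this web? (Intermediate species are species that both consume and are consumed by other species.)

3

Intermediate species (has both prey and predators): T9, T7, T12.
Count: 3.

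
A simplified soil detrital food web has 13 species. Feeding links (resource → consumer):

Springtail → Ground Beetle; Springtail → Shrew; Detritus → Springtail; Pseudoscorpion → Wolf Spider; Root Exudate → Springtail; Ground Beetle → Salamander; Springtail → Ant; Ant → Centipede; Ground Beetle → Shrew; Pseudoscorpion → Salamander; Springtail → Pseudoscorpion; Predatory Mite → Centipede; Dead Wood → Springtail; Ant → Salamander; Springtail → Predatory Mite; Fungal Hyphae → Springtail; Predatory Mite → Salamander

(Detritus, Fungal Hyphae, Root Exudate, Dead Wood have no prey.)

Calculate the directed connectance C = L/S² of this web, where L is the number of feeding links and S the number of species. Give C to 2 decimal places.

The web has S = 13 species and L = 17 feeding links.
C = L / S² = 17 / 169 = 0.1006 ≈ 0.10.

C = 0.10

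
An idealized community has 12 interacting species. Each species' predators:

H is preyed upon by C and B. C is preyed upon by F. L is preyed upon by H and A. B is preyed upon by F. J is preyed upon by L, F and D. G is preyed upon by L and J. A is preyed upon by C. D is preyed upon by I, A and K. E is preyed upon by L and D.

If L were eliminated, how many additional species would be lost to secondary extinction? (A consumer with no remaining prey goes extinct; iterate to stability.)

2

Remove L.
Round 1: H (all prey gone) → extinct.
Round 2: B (all prey gone) → extinct.
No further losses. Total secondary extinctions: 2.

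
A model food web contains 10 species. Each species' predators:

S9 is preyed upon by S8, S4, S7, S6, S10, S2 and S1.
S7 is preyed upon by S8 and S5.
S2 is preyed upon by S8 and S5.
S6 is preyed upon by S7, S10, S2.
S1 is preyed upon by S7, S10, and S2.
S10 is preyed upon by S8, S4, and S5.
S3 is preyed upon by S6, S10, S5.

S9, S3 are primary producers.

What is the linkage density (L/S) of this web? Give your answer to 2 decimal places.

There are L = 23 links among S = 10 species.
L/S = 23/10 = 2.3000 ≈ 2.30.

L/S = 2.30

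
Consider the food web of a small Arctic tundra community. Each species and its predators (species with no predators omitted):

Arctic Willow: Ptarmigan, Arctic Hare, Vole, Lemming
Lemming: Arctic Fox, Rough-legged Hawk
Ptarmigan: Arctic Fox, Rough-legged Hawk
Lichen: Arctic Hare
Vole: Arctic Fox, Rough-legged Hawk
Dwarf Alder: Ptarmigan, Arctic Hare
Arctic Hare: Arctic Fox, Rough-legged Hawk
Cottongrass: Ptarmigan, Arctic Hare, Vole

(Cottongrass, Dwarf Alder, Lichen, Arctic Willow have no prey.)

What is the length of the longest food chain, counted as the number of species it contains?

3 species

One longest chain: Cottongrass → Ptarmigan → Arctic Fox.
It has 3 species and 2 links.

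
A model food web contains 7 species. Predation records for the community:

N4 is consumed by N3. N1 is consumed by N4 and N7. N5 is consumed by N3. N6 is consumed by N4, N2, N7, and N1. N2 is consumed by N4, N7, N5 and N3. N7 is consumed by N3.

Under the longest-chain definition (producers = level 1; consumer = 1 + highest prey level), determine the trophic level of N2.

Trophic level 2

N6 is a producer → level 1.
N2 eats N6 → level 2.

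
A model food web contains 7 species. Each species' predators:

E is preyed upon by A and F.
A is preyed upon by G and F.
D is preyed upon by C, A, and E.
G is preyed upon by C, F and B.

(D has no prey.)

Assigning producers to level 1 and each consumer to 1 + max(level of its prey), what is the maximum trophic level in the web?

5

Producers (level 1): D.
D → E → A → G → C gives C level 5.
No species has a prey at level 5, so no species reaches level 6.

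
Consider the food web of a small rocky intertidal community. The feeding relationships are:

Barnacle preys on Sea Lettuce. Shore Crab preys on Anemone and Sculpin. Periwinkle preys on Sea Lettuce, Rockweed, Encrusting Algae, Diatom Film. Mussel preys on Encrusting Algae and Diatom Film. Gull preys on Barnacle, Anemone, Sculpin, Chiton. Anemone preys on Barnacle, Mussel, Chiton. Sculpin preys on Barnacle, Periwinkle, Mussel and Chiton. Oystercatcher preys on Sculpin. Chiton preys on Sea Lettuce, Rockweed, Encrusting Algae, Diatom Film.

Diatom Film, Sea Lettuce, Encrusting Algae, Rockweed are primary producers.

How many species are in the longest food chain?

4 species

One longest chain: Diatom Film → Chiton → Anemone → Shore Crab.
It has 4 species and 3 links.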